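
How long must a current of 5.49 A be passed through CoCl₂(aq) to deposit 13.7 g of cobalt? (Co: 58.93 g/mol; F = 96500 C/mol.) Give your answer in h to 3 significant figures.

n(Co) = 13.7 / 58.93 = 0.2325 mol
Co²⁺ + 2e⁻ → Co, so n(e⁻) = 2 × 0.2325 = 0.4650 mol
Q = 0.4650 × 96500 = 44870 C
t = Q / I = 44870 / 5.49 = 8173 s = 2.27 h

2.27 h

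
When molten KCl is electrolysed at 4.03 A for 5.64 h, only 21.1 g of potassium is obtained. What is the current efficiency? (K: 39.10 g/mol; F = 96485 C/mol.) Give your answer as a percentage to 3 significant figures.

63.6%

Q = 4.03 × 20304 = 81830 C
n(e⁻) = 81830 / 96485 = 0.8481 mol
K⁺ + e⁻ → K, so theoretical n(K) = 0.8481 mol → 33.16 g
Efficiency = 21.1 / 33.16 = 0.6363 = 63.6%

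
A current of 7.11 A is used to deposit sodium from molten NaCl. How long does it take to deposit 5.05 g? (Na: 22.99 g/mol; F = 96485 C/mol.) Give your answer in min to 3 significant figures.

n(Na) = 5.05 / 22.99 = 0.2197 mol
Na⁺ + e⁻ → Na, so n(e⁻) = 0.2197 mol
Q = 0.2197 × 96485 = 21200 C
t = Q / I = 21200 / 7.11 = 2982 s = 49.7 min

49.7 min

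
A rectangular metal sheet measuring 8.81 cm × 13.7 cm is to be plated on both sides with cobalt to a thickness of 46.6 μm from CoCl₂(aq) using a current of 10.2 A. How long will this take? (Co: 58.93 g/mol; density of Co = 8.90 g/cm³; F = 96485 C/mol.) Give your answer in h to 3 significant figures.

0.893 h

Plated area = 2 × 8.81 × 13.7 = 241.4 cm²
Volume = 241.4 × 46.6×10⁻⁴ cm = 1.125 cm³
m(Co) = 1.125 × 8.90 = 10.01 g
n(Co) = 10.01 / 58.93 = 0.1699 mol; n(e⁻) = 2 × 0.1699 = 0.3398 mol
Q = 0.3398 × 96485 = 32790 C
t = 32790 / 10.2 = 3215 s = 0.893 h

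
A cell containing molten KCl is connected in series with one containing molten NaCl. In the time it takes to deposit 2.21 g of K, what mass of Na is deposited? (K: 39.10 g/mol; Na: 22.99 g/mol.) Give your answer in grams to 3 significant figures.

1.30 g

n(K) = 2.21 / 39.10 = 0.05652 mol
K⁺ + e⁻ → K, so n(e⁻) = 0.05652 mol
In series, the same 0.05652 mol of electrons flows through the second cell.
Na⁺ + e⁻ → Na, so n(Na) = 0.05652 mol
m(Na) = 0.05652 × 22.99 = 1.30 g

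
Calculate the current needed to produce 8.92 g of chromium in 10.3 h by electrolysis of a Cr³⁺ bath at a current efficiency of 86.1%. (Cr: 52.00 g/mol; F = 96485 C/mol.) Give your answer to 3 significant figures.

1.56 A

n(Cr) = 8.92 / 52.00 = 0.1715 mol
Cr³⁺ + 3e⁻ → Cr, so n(e⁻) = 3 × 0.1715 = 0.5145 mol
Q = 0.5145 × 96485 / 0.861 = 57660 C
I = Q / t = 57660 / 37080 s = 1.56 A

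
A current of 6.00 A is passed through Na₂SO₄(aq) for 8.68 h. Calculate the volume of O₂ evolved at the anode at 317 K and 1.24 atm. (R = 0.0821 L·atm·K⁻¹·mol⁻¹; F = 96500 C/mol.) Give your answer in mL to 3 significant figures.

10200 mL

Q = It = 6.00 × 31248 = 1.875×10^5 C
n(e⁻) = 1.875×10^5 / 96500 = 1.943 mol
2H₂O → O₂ + 4H⁺ + 4e⁻, so n(O₂) = 1.943 / 4 = 0.4858 mol
V = nRT/P = 0.4858 × 0.0821 × 317 / 1.24 = 10.20 L
= 10200 mL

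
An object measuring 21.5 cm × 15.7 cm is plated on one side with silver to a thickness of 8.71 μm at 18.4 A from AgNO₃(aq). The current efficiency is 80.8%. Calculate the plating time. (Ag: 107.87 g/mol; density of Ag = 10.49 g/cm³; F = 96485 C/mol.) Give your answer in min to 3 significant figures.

3.09 min

Plated area = 21.5 × 15.7 = 337.6 cm²
Volume = 337.6 × 8.71×10⁻⁴ cm = 0.2940 cm³
m(Ag) = 0.2940 × 10.49 = 3.084 g
n(Ag) = 3.084 / 107.87 = 0.02859 mol; n(e⁻) = 0.02859 mol
Q = 0.02859 × 96485 / 0.808 = 3414 C
t = 3414 / 18.4 = 185.5 s = 3.09 min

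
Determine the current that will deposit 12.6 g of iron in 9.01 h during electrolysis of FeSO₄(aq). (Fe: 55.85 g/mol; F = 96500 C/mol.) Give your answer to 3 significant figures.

1.34 A

n(Fe) = 12.6 / 55.85 = 0.2256 mol
Fe²⁺ + 2e⁻ → Fe, so n(e⁻) = 2 × 0.2256 = 0.4512 mol
Q = 0.4512 × 96500 = 43540 C
I = Q / t = 43540 / 32436 s = 1.34 A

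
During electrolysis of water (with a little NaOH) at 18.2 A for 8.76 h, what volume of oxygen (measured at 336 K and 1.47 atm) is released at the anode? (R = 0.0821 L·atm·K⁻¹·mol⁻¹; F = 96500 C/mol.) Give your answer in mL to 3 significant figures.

27900 mL

Q = It = 18.2 × 31536 = 5.740×10^5 C
n(e⁻) = Q/F = 5.740×10^5/96500 = 5.948 mol
2H₂O → O₂ + 4H⁺ + 4e⁻, so n(O₂) = 5.948 / 4 = 1.487 mol
V = nRT/P = 1.487 × 0.0821 × 336 / 1.47 = 27.90 L
= 27900 mL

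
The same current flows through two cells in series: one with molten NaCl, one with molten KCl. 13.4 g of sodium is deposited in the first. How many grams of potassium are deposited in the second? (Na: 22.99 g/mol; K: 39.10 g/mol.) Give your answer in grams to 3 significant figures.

n(Na) = 13.4 / 22.99 = 0.5829 mol
Na⁺ + e⁻ → Na, so n(e⁻) = 0.5829 mol
Same current for the same time ⇒ same n(e⁻) = 0.5829 mol in both cells.
K⁺ + e⁻ → K, so n(K) = 0.5829 mol
m(K) = 0.5829 × 39.10 = 22.8 g

22.8 g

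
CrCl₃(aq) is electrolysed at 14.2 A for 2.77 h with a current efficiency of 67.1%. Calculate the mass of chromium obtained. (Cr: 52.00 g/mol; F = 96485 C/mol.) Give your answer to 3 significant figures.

Q = 14.2 × 9972 = 1.416×10^5 C
n(e⁻) = 1.416×10^5 / 96485 = 1.468 mol
Cr³⁺ + 3e⁻ → Cr, so theoretical m(Cr) = 0.4893 × 52.00 = 25.44 g
Actual mass = 67.1% × 25.44 = 17.1 g

17.1 g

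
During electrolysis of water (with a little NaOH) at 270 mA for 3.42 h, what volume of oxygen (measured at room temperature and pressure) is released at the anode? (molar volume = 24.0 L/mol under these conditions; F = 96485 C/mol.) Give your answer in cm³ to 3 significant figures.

Q = 0.270 A × 12312 s = 3324 C
n(e⁻) = Q/F = 3324/96485 = 0.03445 mol
2H₂O → O₂ + 4H⁺ + 4e⁻, so n(O₂) = 0.03445 / 4 = 0.008613 mol
V = 0.008613 × 24.0 = 0.2067 L
= 207 cm³

207 cm³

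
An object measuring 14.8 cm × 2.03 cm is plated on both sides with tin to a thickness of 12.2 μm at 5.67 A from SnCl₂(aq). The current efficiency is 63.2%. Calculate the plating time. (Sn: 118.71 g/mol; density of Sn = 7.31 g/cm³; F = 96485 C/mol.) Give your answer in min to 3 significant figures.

Plated area = 2 × 14.8 × 2.03 = 60.09 cm²
Volume = 60.09 × 12.2×10⁻⁴ cm = 0.07331 cm³
m(Sn) = 0.07331 × 7.31 = 0.5359 g
n(Sn) = 0.5359 / 118.71 = 0.004514 mol; n(e⁻) = 2 × 0.004514 = 0.009028 mol
Q = 0.009028 × 96485 / 0.632 = 1378 C
t = 1378 / 5.67 = 243.0 s = 4.05 min

4.05 min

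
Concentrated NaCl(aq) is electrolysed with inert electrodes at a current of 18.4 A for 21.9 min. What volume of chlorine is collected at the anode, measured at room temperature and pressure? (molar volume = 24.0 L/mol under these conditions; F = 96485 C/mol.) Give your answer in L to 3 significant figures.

Q = It = 18.4 × 1314 = 24180 C
Moles of electrons = 24180 / 96485 = 0.2506 mol
2Cl⁻ → Cl₂ + 2e⁻, so n(Cl₂) = 0.2506 / 2 = 0.1253 mol
V = 0.1253 × 24.0 = 3.007 L

3.01 L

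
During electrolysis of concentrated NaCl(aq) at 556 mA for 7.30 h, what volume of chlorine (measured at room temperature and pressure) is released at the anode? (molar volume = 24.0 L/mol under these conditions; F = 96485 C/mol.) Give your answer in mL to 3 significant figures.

Q = 0.556 A × 26280 s = 14610 C
Moles of electrons = 14610 / 96485 = 0.1514 mol
2Cl⁻ → Cl₂ + 2e⁻, so n(Cl₂) = 0.1514 / 2 = 0.07570 mol
V = 0.07570 × 24.0 = 1.817 L
= 1820 mL

1820 mL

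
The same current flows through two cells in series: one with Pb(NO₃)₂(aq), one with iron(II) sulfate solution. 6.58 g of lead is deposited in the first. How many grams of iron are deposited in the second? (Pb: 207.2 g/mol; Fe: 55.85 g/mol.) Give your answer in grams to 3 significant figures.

n(Pb) = 6.58 / 207.2 = 0.03176 mol
Pb²⁺ + 2e⁻ → Pb, so n(e⁻) = 2 × 0.03176 = 0.06352 mol
The cells are in series, so the same charge (and hence the same n(e⁻) = 0.06352 mol) passes through both.
Fe²⁺ + 2e⁻ → Fe, so n(Fe) = 0.06352 / 2 = 0.03176 mol
m(Fe) = 0.03176 × 55.85 = 1.77 g

1.77 g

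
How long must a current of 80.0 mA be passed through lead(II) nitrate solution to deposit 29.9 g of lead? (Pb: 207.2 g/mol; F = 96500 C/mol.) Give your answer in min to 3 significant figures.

n(Pb) = 29.9 / 207.2 = 0.1443 mol
Pb²⁺ + 2e⁻ → Pb, so n(e⁻) = 2 × 0.1443 = 0.2886 mol
Q = 0.2886 × 96500 = 27850 C
t = Q / I = 27850 / 0.0800 = 3.481×10^5 s = 5800 min

5800 min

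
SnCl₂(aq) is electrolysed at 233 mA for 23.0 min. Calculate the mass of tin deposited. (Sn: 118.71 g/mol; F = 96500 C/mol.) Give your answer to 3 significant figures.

Q = 0.233 A × 1380 s = 321.5 C
n(e⁻) = Q/F = 321.5/96500 = 0.003332 mol
Sn²⁺ + 2e⁻ → Sn, so n(Sn) = 0.003332 / 2 = 0.001666 mol
m = 0.001666 × 118.71 = 0.198 g

0.198 g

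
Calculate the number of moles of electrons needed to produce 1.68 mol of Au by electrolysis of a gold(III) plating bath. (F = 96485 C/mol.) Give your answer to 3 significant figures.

Au³⁺ + 3e⁻ → Au, so n(e⁻) = 3 × 1.68 = 5.040 mol

5.04 mol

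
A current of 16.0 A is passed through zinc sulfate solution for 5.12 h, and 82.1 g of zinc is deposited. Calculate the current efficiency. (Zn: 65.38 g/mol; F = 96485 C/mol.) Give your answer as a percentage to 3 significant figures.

Q = 16.0 × 18432 = 2.949×10^5 C
n(e⁻) = 2.949×10^5 / 96485 = 3.056 mol
Zn²⁺ + 2e⁻ → Zn, so theoretical n(Zn) = 1.528 mol → 99.90 g
Efficiency = 82.1 / 99.90 = 0.8218 = 82.2%

82.2%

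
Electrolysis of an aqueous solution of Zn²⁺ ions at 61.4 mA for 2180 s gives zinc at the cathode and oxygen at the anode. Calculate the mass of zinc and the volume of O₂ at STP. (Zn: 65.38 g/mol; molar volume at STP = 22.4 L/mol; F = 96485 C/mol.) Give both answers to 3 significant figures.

Q = 0.0614 × 2180 = 133.9 C; n(e⁻) = 133.9 / 96485 = 0.001388 mol
Cathode: Zn²⁺ + 2e⁻ → Zn → n(Zn) = 0.001388/2 = 6.940×10^-4 mol → 0.0454 g
Anode: 2H₂O → O₂ + 4H⁺ + 4e⁻ → n(O₂) = 0.001388/4 = 3.470×10^-4 mol → 0.00777 L

0.0454 g Zn; 0.00777 L O₂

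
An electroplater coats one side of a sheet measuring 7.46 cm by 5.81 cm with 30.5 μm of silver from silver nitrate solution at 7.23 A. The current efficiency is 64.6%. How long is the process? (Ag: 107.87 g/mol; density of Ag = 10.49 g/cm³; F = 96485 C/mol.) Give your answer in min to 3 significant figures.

Plated area = 7.46 × 5.81 = 43.34 cm²
Volume = 43.34 × 30.5×10⁻⁴ cm = 0.1322 cm³
m(Ag) = 0.1322 × 10.49 = 1.387 g
n(Ag) = 1.387 / 107.87 = 0.01286 mol; n(e⁻) = 0.01286 mol
Q = 0.01286 × 96485 / 0.646 = 1921 C
t = 1921 / 7.23 = 265.7 s = 4.43 min

4.43 min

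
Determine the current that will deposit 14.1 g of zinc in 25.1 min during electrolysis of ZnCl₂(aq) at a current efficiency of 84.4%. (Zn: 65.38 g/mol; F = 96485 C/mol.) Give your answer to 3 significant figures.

32.7 A

n(Zn) = 14.1 / 65.38 = 0.2157 mol
Zn²⁺ + 2e⁻ → Zn, so n(e⁻) = 2 × 0.2157 = 0.4314 mol
Q = 0.4314 × 96485 / 0.844 = 49320 C
I = Q / t = 49320 / 1506 s = 32.7 A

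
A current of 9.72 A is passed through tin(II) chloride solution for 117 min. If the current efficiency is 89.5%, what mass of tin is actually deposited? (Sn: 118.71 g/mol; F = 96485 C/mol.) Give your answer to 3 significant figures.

37.6 g

Q = 9.72 × 7020 = 68230 C
n(e⁻) = 68230 / 96485 = 0.7072 mol
Sn²⁺ + 2e⁻ → Sn, so theoretical m(Sn) = 0.3536 × 118.71 = 41.98 g
Actual mass = 89.5% × 41.98 = 37.6 g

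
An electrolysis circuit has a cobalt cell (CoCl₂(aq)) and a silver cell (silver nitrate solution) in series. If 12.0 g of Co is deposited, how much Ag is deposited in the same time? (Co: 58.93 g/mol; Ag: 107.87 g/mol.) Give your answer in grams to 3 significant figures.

43.9 g

n(Co) = 12.0 / 58.93 = 0.2036 mol
Co²⁺ + 2e⁻ → Co, so n(e⁻) = 2 × 0.2036 = 0.4072 mol
In series, the same 0.4072 mol of electrons flows through the second cell.
Ag⁺ + e⁻ → Ag, so n(Ag) = 0.4072 mol
m(Ag) = 0.4072 × 107.87 = 43.9 g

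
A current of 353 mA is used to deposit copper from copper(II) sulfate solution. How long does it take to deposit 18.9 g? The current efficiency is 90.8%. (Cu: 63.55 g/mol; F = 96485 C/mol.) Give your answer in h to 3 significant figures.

49.7 h

n(Cu) = 18.9 / 63.55 = 0.2974 mol
Cu²⁺ + 2e⁻ → Cu, so n(e⁻) = 2 × 0.2974 = 0.5948 mol
Q = 0.5948 × 96485 / 0.908 = 63200 C
t = Q / I = 63200 / 0.353 = 1.790×10^5 s = 49.7 h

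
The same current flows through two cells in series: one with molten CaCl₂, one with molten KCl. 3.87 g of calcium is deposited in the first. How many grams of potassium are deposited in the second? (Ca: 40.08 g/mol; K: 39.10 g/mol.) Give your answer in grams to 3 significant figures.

n(Ca) = 3.87 / 40.08 = 0.09656 mol
Ca²⁺ + 2e⁻ → Ca, so n(e⁻) = 2 × 0.09656 = 0.1931 mol
Since the cells are in series, n(e⁻) in the K cell is also 0.1931 mol.
K⁺ + e⁻ → K, so n(K) = 0.1931 mol
m(K) = 0.1931 × 39.10 = 7.55 g

7.55 g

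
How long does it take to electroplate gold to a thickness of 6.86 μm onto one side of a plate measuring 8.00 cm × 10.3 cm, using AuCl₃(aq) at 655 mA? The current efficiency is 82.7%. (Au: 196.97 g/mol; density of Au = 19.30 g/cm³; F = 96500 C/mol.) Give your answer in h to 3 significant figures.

Plated area = 8.00 × 10.3 = 82.40 cm²
Volume = 82.40 × 6.86×10⁻⁴ cm = 0.05653 cm³
m(Au) = 0.05653 × 19.30 = 1.091 g
n(Au) = 1.091 / 196.97 = 0.005539 mol; n(e⁻) = 3 × 0.005539 = 0.01662 mol
Q = 0.01662 × 96500 / 0.827 = 1939 C
t = 1939 / 0.655 = 2960 s = 0.822 h

0.822 h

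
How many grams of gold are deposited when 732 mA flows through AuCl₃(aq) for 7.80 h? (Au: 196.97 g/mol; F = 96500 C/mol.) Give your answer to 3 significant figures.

Q = 0.732 A × 28080 s = 20550 C
Moles of electrons = 20550 / 96500 = 0.2130 mol
Au³⁺ + 3e⁻ → Au, so n(Au) = 0.2130 / 3 = 0.07100 mol
m = 0.07100 × 196.97 = 14.0 g

14.0 g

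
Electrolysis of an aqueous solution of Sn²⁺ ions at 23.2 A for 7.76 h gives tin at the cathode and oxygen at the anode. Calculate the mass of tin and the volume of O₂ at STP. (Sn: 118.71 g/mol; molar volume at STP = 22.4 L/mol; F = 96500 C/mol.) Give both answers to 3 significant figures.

399 g Sn; 37.6 L O₂

Q = 23.2 × 27936 = 6.481×10^5 C; n(e⁻) = 6.481×10^5 / 96500 = 6.716 mol
Cathode: Sn²⁺ + 2e⁻ → Sn → n(Sn) = 6.716/2 = 3.358 mol → 399 g
Anode: 2H₂O → O₂ + 4H⁺ + 4e⁻ → n(O₂) = 6.716/4 = 1.679 mol → 37.6 L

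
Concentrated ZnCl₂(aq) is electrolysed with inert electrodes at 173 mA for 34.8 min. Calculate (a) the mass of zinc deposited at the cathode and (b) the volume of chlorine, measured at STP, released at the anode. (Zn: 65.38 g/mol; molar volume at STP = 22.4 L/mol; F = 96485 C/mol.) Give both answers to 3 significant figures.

Q = 0.173 × 2088 = 361.2 C; n(e⁻) = 361.2 / 96485 = 0.003744 mol
Cathode: Zn²⁺ + 2e⁻ → Zn → n(Zn) = 0.003744/2 = 0.001872 mol → 0.122 g
Anode: 2Cl⁻ → Cl₂ + 2e⁻ → n(Cl₂) = 0.003744/2 = 0.001872 mol → 0.0419 L

0.122 g Zn; 0.0419 L Cl₂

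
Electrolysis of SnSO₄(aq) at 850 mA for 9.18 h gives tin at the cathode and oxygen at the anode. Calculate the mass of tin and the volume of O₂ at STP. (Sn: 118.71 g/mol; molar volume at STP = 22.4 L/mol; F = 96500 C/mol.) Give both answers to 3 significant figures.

17.3 g Sn; 1.63 L O₂

Q = 0.850 × 33048 = 28090 C; n(e⁻) = 28090 / 96500 = 0.2911 mol
Cathode: Sn²⁺ + 2e⁻ → Sn → n(Sn) = 0.2911/2 = 0.1456 mol → 17.3 g
Anode: 2H₂O → O₂ + 4H⁺ + 4e⁻ → n(O₂) = 0.2911/4 = 0.07278 mol → 1.63 L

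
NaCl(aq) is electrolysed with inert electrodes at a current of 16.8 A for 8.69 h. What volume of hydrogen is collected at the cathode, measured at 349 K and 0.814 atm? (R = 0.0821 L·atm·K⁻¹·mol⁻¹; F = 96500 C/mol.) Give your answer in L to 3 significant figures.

95.9 L

Q = It = 16.8 × 31284 = 5.256×10^5 C
n(e⁻) = 5.256×10^5 / 96500 = 5.447 mol
2H⁺ + 2e⁻ → H₂, so n(H₂) = 5.447 / 2 = 2.724 mol
V = nRT/P = 2.724 × 0.0821 × 349 / 0.814 = 95.89 L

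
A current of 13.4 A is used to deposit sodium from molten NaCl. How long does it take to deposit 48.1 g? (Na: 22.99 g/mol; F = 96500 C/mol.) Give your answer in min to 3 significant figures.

n(Na) = 48.1 / 22.99 = 2.092 mol
Na⁺ + e⁻ → Na, so n(e⁻) = 2.092 mol
Q = 2.092 × 96500 = 2.019×10^5 C
t = Q / I = 2.019×10^5 / 13.4 = 15070 s = 251 min

251 min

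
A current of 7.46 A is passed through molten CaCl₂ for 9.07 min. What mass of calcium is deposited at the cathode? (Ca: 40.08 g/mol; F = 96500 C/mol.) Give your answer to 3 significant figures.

Q = 7.46 A × 544.2 s = 4060 C
n(e⁻) = 4060 / 96500 = 0.04207 mol
Ca²⁺ + 2e⁻ → Ca, so n(Ca) = 0.04207 / 2 = 0.02104 mol
m = 0.02104 × 40.08 = 0.843 g

0.843 g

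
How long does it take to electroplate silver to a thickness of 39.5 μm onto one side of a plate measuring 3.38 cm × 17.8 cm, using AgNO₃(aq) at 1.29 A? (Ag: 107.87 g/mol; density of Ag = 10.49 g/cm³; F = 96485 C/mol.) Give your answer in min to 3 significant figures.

28.8 min

Plated area = 3.38 × 17.8 = 60.16 cm²
Volume = 60.16 × 39.5×10⁻⁴ cm = 0.2376 cm³
m(Ag) = 0.2376 × 10.49 = 2.492 g
n(Ag) = 2.492 / 107.87 = 0.02310 mol; n(e⁻) = 0.02310 mol
Q = 0.02310 × 96485 = 2229 C
t = 2229 / 1.29 = 1728 s = 28.8 min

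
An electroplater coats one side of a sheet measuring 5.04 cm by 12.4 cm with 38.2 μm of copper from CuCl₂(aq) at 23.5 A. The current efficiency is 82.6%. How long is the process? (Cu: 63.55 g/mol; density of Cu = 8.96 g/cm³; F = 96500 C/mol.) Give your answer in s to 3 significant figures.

335 s

Plated area = 5.04 × 12.4 = 62.50 cm²
Volume = 62.50 × 38.2×10⁻⁴ cm = 0.2388 cm³
m(Cu) = 0.2388 × 8.96 = 2.140 g
n(Cu) = 2.140 / 63.55 = 0.03367 mol; n(e⁻) = 2 × 0.03367 = 0.06734 mol
Q = 0.06734 × 96500 / 0.826 = 7867 C
t = 7867 / 23.5 = 334.8 s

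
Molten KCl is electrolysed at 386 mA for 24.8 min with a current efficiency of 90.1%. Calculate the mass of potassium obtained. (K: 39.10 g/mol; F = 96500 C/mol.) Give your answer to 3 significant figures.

Q = 0.386 × 1488 = 574.4 C
n(e⁻) = 574.4 / 96500 = 0.005952 mol
K⁺ + e⁻ → K, so theoretical m(K) = 0.005952 × 39.10 = 0.2327 g
Actual mass = 90.1% × 0.2327 = 0.210 g

0.210 g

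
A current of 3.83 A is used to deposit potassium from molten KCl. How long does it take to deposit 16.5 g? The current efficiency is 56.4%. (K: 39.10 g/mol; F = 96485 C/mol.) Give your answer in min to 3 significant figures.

n(K) = 16.5 / 39.10 = 0.4220 mol
K⁺ + e⁻ → K, so n(e⁻) = 0.4220 mol
Q = 0.4220 × 96485 / 0.564 = 72190 C
t = Q / I = 72190 / 3.83 = 18850 s = 314 min

314 min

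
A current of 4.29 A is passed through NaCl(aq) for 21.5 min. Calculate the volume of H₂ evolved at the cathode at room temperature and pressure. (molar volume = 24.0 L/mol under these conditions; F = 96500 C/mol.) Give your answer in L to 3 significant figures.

Charge passed = 4.29 × 1290 = 5534 C
Moles of electrons = 5534 / 96500 = 0.05735 mol
2H⁺ + 2e⁻ → H₂, so n(H₂) = 0.05735 / 2 = 0.02868 mol
V = 0.02868 × 24.0 = 0.6883 L

0.688 L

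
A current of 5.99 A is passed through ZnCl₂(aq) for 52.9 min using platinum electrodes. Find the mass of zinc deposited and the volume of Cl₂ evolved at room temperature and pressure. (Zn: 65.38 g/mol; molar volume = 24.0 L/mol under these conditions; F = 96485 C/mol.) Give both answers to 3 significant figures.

Q = 5.99 × 3174 = 19010 C; n(e⁻) = 19010 / 96485 = 0.1970 mol
Cathode: Zn²⁺ + 2e⁻ → Zn → n(Zn) = 0.1970/2 = 0.09850 mol → 6.44 g
Anode: 2Cl⁻ → Cl₂ + 2e⁻ → n(Cl₂) = 0.1970/2 = 0.09850 mol → 2.36 L

6.44 g Zn; 2.36 L Cl₂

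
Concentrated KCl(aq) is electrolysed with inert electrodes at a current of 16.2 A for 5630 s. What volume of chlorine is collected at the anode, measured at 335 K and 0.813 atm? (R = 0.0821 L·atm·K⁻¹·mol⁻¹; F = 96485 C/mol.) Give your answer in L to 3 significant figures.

Charge passed = 16.2 × 5630 = 91210 C
n(e⁻) = Q/F = 91210/96485 = 0.9453 mol
2Cl⁻ → Cl₂ + 2e⁻, so n(Cl₂) = 0.9453 / 2 = 0.4727 mol
V = nRT/P = 0.4727 × 0.0821 × 335 / 0.813 = 15.99 L

16.0 L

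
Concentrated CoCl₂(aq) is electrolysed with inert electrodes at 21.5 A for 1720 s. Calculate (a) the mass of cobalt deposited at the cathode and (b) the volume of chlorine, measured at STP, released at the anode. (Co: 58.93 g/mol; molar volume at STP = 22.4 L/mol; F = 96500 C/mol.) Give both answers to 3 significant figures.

Q = 21.5 × 1720 = 36980 C; n(e⁻) = 36980 / 96500 = 0.3832 mol
Cathode: Co²⁺ + 2e⁻ → Co → n(Co) = 0.3832/2 = 0.1916 mol → 11.3 g
Anode: 2Cl⁻ → Cl₂ + 2e⁻ → n(Cl₂) = 0.3832/2 = 0.1916 mol → 4.29 L

11.3 g Co; 4.29 L Cl₂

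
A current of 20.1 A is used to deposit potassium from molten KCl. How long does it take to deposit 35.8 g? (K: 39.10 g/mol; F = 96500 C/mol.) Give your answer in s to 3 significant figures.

n(K) = 35.8 / 39.10 = 0.9156 mol
K⁺ + e⁻ → K, so n(e⁻) = 0.9156 mol
Q = 0.9156 × 96500 = 88360 C
t = Q / I = 88360 / 20.1 = 4396 s

4400 s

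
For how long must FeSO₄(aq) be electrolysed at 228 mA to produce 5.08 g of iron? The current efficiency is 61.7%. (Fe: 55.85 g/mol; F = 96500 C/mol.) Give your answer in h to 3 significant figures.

34.7 h

n(Fe) = 5.08 / 55.85 = 0.09096 mol
Fe²⁺ + 2e⁻ → Fe, so n(e⁻) = 2 × 0.09096 = 0.1819 mol
Q = 0.1819 × 96500 / 0.617 = 28450 C
t = Q / I = 28450 / 0.228 = 1.248×10^5 s = 34.7 h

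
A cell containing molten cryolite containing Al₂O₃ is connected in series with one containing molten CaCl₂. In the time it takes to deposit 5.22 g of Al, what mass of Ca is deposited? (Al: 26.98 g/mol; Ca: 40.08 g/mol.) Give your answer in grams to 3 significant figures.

11.6 g

n(Al) = 5.22 / 26.98 = 0.1935 mol
Al³⁺ + 3e⁻ → Al, so n(e⁻) = 3 × 0.1935 = 0.5805 mol
Since the cells are in series, n(e⁻) in the Ca cell is also 0.5805 mol.
Ca²⁺ + 2e⁻ → Ca, so n(Ca) = 0.5805 / 2 = 0.2903 mol
m(Ca) = 0.2903 × 40.08 = 11.6 g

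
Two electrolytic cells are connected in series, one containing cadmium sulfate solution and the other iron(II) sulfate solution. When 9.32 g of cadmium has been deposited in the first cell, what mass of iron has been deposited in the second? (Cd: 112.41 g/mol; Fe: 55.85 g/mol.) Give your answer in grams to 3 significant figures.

4.63 g

n(Cd) = 9.32 / 112.41 = 0.08291 mol
Cd²⁺ + 2e⁻ → Cd, so n(e⁻) = 2 × 0.08291 = 0.1658 mol
The cells are in series, so the same charge (and hence the same n(e⁻) = 0.1658 mol) passes through both.
Fe²⁺ + 2e⁻ → Fe, so n(Fe) = 0.1658 / 2 = 0.08290 mol
m(Fe) = 0.08290 × 55.85 = 4.63 g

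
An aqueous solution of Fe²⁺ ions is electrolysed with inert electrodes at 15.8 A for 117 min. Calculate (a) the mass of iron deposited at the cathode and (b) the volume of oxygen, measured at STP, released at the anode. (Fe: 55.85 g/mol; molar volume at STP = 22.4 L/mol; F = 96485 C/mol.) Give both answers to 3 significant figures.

32.1 g Fe; 6.44 L O₂

Q = 15.8 × 7020 = 1.109×10^5 C; n(e⁻) = 1.109×10^5 / 96485 = 1.149 mol
Cathode: Fe²⁺ + 2e⁻ → Fe → n(Fe) = 1.149/2 = 0.5745 mol → 32.1 g
Anode: 2H₂O → O₂ + 4H⁺ + 4e⁻ → n(O₂) = 1.149/4 = 0.2873 mol → 6.44 L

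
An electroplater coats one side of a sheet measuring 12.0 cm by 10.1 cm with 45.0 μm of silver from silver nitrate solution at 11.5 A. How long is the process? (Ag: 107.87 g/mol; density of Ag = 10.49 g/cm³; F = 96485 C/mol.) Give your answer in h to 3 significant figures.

0.124 h

Plated area = 12.0 × 10.1 = 121.2 cm²
Volume = 121.2 × 45.0×10⁻⁴ cm = 0.5454 cm³
m(Ag) = 0.5454 × 10.49 = 5.721 g
n(Ag) = 5.721 / 107.87 = 0.05304 mol; n(e⁻) = 0.05304 mol
Q = 0.05304 × 96485 = 5118 C
t = 5118 / 11.5 = 445.0 s = 0.124 h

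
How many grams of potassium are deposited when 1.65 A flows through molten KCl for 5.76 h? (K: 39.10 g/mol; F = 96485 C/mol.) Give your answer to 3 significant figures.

13.9 g

Q = It = 1.65 × 20736 = 34210 C
n(e⁻) = 34210 / 96485 = 0.3546 mol
K⁺ + e⁻ → K, so n(K) = 0.3546 mol
m = 0.3546 × 39.10 = 13.9 g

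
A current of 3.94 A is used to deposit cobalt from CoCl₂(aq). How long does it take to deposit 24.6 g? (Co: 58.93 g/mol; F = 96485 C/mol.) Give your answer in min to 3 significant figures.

n(Co) = 24.6 / 58.93 = 0.4174 mol
Co²⁺ + 2e⁻ → Co, so n(e⁻) = 2 × 0.4174 = 0.8348 mol
Q = 0.8348 × 96485 = 80550 C
t = Q / I = 80550 / 3.94 = 20440 s = 341 min

341 min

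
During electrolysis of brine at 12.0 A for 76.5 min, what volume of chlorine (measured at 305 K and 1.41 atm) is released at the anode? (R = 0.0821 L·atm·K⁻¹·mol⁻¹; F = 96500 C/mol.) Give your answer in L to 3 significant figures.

Q = 12.0 A × 4590 s = 55080 C
n(e⁻) = Q/F = 55080/96500 = 0.5708 mol
2Cl⁻ → Cl₂ + 2e⁻, so n(Cl₂) = 0.5708 / 2 = 0.2854 mol
V = nRT/P = 0.2854 × 0.0821 × 305 / 1.41 = 5.068 L

5.07 L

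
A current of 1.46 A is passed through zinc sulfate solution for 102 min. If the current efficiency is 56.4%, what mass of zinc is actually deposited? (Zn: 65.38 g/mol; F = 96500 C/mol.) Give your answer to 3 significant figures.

Q = 1.46 × 6120 = 8935 C
n(e⁻) = 8935 / 96500 = 0.09259 mol
Zn²⁺ + 2e⁻ → Zn, so theoretical m(Zn) = 0.04630 × 65.38 = 3.027 g
Actual mass = 56.4% × 3.027 = 1.71 g

1.71 g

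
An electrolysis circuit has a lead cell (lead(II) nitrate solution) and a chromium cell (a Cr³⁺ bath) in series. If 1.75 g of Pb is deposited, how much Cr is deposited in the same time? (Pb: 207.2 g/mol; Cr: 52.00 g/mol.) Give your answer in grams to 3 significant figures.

n(Pb) = 1.75 / 207.2 = 0.008446 mol
Pb²⁺ + 2e⁻ → Pb, so n(e⁻) = 2 × 0.008446 = 0.01689 mol
Same current for the same time ⇒ same n(e⁻) = 0.01689 mol in both cells.
Cr³⁺ + 3e⁻ → Cr, so n(Cr) = 0.01689 / 3 = 0.005630 mol
m(Cr) = 0.005630 × 52.00 = 0.293 g

0.293 g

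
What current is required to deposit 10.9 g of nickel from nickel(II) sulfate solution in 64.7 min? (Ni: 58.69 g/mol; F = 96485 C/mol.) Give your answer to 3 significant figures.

9.23 A

n(Ni) = 10.9 / 58.69 = 0.1857 mol
Ni²⁺ + 2e⁻ → Ni, so n(e⁻) = 2 × 0.1857 = 0.3714 mol
Q = 0.3714 × 96485 = 35830 C
I = Q / t = 35830 / 3882 s = 9.23 A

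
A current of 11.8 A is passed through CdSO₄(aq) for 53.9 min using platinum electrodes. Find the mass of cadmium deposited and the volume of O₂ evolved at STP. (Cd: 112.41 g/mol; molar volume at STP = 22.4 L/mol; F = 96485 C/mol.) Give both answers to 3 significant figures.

Q = 11.8 × 3234 = 38160 C; n(e⁻) = 38160 / 96485 = 0.3955 mol
Cathode: Cd²⁺ + 2e⁻ → Cd → n(Cd) = 0.3955/2 = 0.1978 mol → 22.2 g
Anode: 2H₂O → O₂ + 4H⁺ + 4e⁻ → n(O₂) = 0.3955/4 = 0.09888 mol → 2.21 L

22.2 g Cd; 2.21 L O₂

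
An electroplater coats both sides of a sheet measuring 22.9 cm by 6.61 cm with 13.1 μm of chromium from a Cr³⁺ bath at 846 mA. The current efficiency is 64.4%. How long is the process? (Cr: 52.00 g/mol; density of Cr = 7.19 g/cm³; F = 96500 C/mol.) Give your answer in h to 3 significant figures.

8.09 h

Plated area = 2 × 22.9 × 6.61 = 302.7 cm²
Volume = 302.7 × 13.1×10⁻⁴ cm = 0.3965 cm³
m(Cr) = 0.3965 × 7.19 = 2.851 g
n(Cr) = 2.851 / 52.00 = 0.05483 mol; n(e⁻) = 3 × 0.05483 = 0.1645 mol
Q = 0.1645 × 96500 / 0.644 = 24650 C
t = 24650 / 0.846 = 29140 s = 8.09 h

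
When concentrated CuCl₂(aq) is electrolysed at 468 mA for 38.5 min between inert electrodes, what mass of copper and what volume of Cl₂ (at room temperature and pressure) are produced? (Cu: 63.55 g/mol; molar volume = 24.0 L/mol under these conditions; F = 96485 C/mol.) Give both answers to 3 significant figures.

0.356 g Cu; 0.134 L Cl₂

Q = 0.468 × 2310 = 1081 C; n(e⁻) = 1081 / 96485 = 0.01120 mol
Cathode: Cu²⁺ + 2e⁻ → Cu → n(Cu) = 0.01120/2 = 0.005600 mol → 0.356 g
Anode: 2Cl⁻ → Cl₂ + 2e⁻ → n(Cl₂) = 0.01120/2 = 0.005600 mol → 0.134 L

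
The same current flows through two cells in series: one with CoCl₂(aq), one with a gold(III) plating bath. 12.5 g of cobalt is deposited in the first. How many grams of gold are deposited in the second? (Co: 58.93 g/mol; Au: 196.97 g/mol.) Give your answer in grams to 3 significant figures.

n(Co) = 12.5 / 58.93 = 0.2121 mol
Co²⁺ + 2e⁻ → Co, so n(e⁻) = 2 × 0.2121 = 0.4242 mol
Since the cells are in series, n(e⁻) in the Au cell is also 0.4242 mol.
Au³⁺ + 3e⁻ → Au, so n(Au) = 0.4242 / 3 = 0.1414 mol
m(Au) = 0.1414 × 196.97 = 27.9 g

27.9 g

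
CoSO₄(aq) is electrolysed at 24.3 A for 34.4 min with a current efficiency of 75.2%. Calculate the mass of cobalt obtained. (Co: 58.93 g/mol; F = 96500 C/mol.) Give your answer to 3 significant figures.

11.5 g

Q = 24.3 × 2064 = 50160 C
n(e⁻) = 50160 / 96500 = 0.5198 mol
Co²⁺ + 2e⁻ → Co, so theoretical m(Co) = 0.2599 × 58.93 = 15.32 g
Actual mass = 75.2% × 15.32 = 11.5 g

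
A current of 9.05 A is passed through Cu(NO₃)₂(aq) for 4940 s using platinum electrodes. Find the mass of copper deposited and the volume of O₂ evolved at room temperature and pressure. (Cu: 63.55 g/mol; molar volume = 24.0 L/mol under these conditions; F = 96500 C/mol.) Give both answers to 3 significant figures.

Q = 9.05 × 4940 = 44710 C; n(e⁻) = 44710 / 96500 = 0.4633 mol
Cathode: Cu²⁺ + 2e⁻ → Cu → n(Cu) = 0.4633/2 = 0.2317 mol → 14.7 g
Anode: 2H₂O → O₂ + 4H⁺ + 4e⁻ → n(O₂) = 0.4633/4 = 0.1158 mol → 2.78 L

14.7 g Cu; 2.78 L O₂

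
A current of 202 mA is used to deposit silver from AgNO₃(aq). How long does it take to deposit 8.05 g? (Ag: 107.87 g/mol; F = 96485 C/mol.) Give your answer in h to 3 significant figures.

9.90 h

n(Ag) = 8.05 / 107.87 = 0.07463 mol
Ag⁺ + e⁻ → Ag, so n(e⁻) = 0.07463 mol
Q = 0.07463 × 96485 = 7201 C
t = Q / I = 7201 / 0.202 = 35650 s = 9.90 h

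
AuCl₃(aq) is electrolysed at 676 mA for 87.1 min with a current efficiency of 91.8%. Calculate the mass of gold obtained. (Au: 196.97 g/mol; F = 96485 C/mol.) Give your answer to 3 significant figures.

2.21 g

Q = 0.676 × 5226 = 3533 C
n(e⁻) = 3533 / 96485 = 0.03662 mol
Au³⁺ + 3e⁻ → Au, so theoretical m(Au) = 0.01221 × 196.97 = 2.405 g
Actual mass = 91.8% × 2.405 = 2.21 g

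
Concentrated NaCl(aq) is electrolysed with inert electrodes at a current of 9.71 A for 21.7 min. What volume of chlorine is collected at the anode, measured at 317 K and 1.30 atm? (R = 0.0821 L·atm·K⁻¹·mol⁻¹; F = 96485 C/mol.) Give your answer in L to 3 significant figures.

Q = 9.71 A × 1302 s = 12640 C
n(e⁻) = 12640 / 96485 = 0.1310 mol
2Cl⁻ → Cl₂ + 2e⁻, so n(Cl₂) = 0.1310 / 2 = 0.06550 mol
V = nRT/P = 0.06550 × 0.0821 × 317 / 1.30 = 1.311 L

1.31 L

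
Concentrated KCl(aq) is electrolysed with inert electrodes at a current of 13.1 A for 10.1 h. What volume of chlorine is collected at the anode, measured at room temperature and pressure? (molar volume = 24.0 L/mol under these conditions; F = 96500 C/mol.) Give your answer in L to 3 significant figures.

Q = 13.1 A × 36360 s = 4.763×10^5 C
n(e⁻) = 4.763×10^5 / 96500 = 4.936 mol
2Cl⁻ → Cl₂ + 2e⁻, so n(Cl₂) = 4.936 / 2 = 2.468 mol
V = 2.468 × 24.0 = 59.23 L

59.2 L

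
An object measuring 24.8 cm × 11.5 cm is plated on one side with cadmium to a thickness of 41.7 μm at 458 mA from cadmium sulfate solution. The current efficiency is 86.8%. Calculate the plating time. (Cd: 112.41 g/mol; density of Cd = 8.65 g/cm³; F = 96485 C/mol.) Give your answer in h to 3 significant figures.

12.3 h

Plated area = 24.8 × 11.5 = 285.2 cm²
Volume = 285.2 × 41.7×10⁻⁴ cm = 1.189 cm³
m(Cd) = 1.189 × 8.65 = 10.28 g
n(Cd) = 10.28 / 112.41 = 0.09145 mol; n(e⁻) = 2 × 0.09145 = 0.1829 mol
Q = 0.1829 × 96485 / 0.868 = 20330 C
t = 20330 / 0.458 = 44390 s = 12.3 h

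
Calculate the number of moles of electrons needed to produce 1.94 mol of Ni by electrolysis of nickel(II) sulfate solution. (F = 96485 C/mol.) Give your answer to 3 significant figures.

3.88 mol

Ni²⁺ + 2e⁻ → Ni, so n(e⁻) = 2 × 1.94 = 3.880 mol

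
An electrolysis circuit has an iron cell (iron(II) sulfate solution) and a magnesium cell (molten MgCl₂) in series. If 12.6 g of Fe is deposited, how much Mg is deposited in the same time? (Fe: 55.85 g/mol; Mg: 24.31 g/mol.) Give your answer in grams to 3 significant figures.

5.48 g

n(Fe) = 12.6 / 55.85 = 0.2256 mol
Fe²⁺ + 2e⁻ → Fe, so n(e⁻) = 2 × 0.2256 = 0.4512 mol
Since the cells are in series, n(e⁻) in the Mg cell is also 0.4512 mol.
Mg²⁺ + 2e⁻ → Mg, so n(Mg) = 0.4512 / 2 = 0.2256 mol
m(Mg) = 0.2256 × 24.31 = 5.48 g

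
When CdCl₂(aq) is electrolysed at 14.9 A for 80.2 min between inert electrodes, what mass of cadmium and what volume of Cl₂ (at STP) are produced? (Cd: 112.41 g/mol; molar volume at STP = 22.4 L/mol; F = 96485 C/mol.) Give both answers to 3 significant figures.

41.8 g Cd; 8.32 L Cl₂

Q = 14.9 × 4812 = 71700 C; n(e⁻) = 71700 / 96485 = 0.7431 mol
Cathode: Cd²⁺ + 2e⁻ → Cd → n(Cd) = 0.7431/2 = 0.3716 mol → 41.8 g
Anode: 2Cl⁻ → Cl₂ + 2e⁻ → n(Cl₂) = 0.7431/2 = 0.3716 mol → 8.32 L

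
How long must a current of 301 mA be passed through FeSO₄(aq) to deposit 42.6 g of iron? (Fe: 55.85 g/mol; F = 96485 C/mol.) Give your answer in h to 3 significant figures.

n(Fe) = 42.6 / 55.85 = 0.7628 mol
Fe²⁺ + 2e⁻ → Fe, so n(e⁻) = 2 × 0.7628 = 1.526 mol
Q = 1.526 × 96485 = 1.472×10^5 C
t = Q / I = 1.472×10^5 / 0.301 = 4.890×10^5 s = 136 h

136 h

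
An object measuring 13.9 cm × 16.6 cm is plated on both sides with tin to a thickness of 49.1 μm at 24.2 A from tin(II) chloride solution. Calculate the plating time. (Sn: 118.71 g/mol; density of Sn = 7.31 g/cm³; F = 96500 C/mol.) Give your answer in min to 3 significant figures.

Plated area = 2 × 13.9 × 16.6 = 461.5 cm²
Volume = 461.5 × 49.1×10⁻⁴ cm = 2.266 cm³
m(Sn) = 2.266 × 7.31 = 16.56 g
n(Sn) = 16.56 / 118.71 = 0.1395 mol; n(e⁻) = 2 × 0.1395 = 0.2790 mol
Q = 0.2790 × 96500 = 26920 C
t = 26920 / 24.2 = 1112 s = 18.5 min

18.5 min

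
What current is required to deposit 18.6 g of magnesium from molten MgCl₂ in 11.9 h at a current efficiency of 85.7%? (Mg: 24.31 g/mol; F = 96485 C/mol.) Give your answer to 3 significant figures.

4.02 A

n(Mg) = 18.6 / 24.31 = 0.7651 mol
Mg²⁺ + 2e⁻ → Mg, so n(e⁻) = 2 × 0.7651 = 1.530 mol
Q = 1.530 × 96485 / 0.857 = 1.723×10^5 C
I = Q / t = 1.723×10^5 / 42840 s = 4.02 A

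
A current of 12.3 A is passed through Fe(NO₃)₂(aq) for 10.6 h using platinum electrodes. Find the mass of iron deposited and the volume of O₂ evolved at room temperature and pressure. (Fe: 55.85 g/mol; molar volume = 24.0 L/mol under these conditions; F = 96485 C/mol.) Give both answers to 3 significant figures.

Q = 12.3 × 38160 = 4.694×10^5 C; n(e⁻) = 4.694×10^5 / 96485 = 4.865 mol
Cathode: Fe²⁺ + 2e⁻ → Fe → n(Fe) = 4.865/2 = 2.433 mol → 136 g
Anode: 2H₂O → O₂ + 4H⁺ + 4e⁻ → n(O₂) = 4.865/4 = 1.216 mol → 29.2 L

136 g Fe; 29.2 L O₂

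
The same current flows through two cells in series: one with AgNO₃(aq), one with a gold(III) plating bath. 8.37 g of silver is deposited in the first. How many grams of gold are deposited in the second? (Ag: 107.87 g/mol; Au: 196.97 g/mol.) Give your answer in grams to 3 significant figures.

5.09 g

n(Ag) = 8.37 / 107.87 = 0.07759 mol
Ag⁺ + e⁻ → Ag, so n(e⁻) = 0.07759 mol
The cells are in series, so the same charge (and hence the same n(e⁻) = 0.07759 mol) passes through both.
Au³⁺ + 3e⁻ → Au, so n(Au) = 0.07759 / 3 = 0.02586 mol
m(Au) = 0.02586 × 196.97 = 5.09 g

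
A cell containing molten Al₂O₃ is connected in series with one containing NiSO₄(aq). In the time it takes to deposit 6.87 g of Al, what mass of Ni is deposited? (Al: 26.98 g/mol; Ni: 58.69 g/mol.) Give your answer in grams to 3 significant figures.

n(Al) = 6.87 / 26.98 = 0.2546 mol
Al³⁺ + 3e⁻ → Al, so n(e⁻) = 3 × 0.2546 = 0.7638 mol
Since the cells are in series, n(e⁻) in the Ni cell is also 0.7638 mol.
Ni²⁺ + 2e⁻ → Ni, so n(Ni) = 0.7638 / 2 = 0.3819 mol
m(Ni) = 0.3819 × 58.69 = 22.4 g

22.4 g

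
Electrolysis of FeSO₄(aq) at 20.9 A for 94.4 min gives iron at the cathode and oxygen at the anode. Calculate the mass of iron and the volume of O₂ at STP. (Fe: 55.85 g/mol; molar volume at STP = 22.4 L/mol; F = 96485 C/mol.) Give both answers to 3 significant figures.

Q = 20.9 × 5664 = 1.184×10^5 C; n(e⁻) = 1.184×10^5 / 96485 = 1.227 mol
Cathode: Fe²⁺ + 2e⁻ → Fe → n(Fe) = 1.227/2 = 0.6135 mol → 34.3 g
Anode: 2H₂O → O₂ + 4H⁺ + 4e⁻ → n(O₂) = 1.227/4 = 0.3068 mol → 6.87 L

34.3 g Fe; 6.87 L O₂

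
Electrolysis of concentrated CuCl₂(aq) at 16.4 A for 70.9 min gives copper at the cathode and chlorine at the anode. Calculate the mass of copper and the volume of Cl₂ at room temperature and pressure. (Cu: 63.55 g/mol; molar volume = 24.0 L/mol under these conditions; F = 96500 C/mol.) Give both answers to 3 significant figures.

23.0 g Cu; 8.68 L Cl₂

Q = 16.4 × 4254 = 69770 C; n(e⁻) = 69770 / 96500 = 0.7230 mol
Cathode: Cu²⁺ + 2e⁻ → Cu → n(Cu) = 0.7230/2 = 0.3615 mol → 23.0 g
Anode: 2Cl⁻ → Cl₂ + 2e⁻ → n(Cl₂) = 0.7230/2 = 0.3615 mol → 8.68 L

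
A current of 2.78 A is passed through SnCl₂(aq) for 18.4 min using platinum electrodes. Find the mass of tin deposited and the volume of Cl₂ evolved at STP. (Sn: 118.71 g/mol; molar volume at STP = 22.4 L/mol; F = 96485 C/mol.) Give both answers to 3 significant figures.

1.89 g Sn; 0.356 L Cl₂

Q = 2.78 × 1104 = 3069 C; n(e⁻) = 3069 / 96485 = 0.03181 mol
Cathode: Sn²⁺ + 2e⁻ → Sn → n(Sn) = 0.03181/2 = 0.01591 mol → 1.89 g
Anode: 2Cl⁻ → Cl₂ + 2e⁻ → n(Cl₂) = 0.03181/2 = 0.01591 mol → 0.356 L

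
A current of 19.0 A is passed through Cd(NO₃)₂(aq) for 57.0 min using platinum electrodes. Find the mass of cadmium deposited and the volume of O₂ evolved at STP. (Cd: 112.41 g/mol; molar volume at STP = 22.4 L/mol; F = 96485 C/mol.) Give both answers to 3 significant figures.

Q = 19.0 × 3420 = 64980 C; n(e⁻) = 64980 / 96485 = 0.6735 mol
Cathode: Cd²⁺ + 2e⁻ → Cd → n(Cd) = 0.6735/2 = 0.3368 mol → 37.9 g
Anode: 2H₂O → O₂ + 4H⁺ + 4e⁻ → n(O₂) = 0.6735/4 = 0.1684 mol → 3.77 L

37.9 g Cd; 3.77 L O₂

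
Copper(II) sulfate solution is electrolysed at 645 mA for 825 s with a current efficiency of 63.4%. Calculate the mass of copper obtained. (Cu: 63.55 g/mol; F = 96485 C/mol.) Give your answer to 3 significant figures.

Q = 0.645 × 825 = 532.1 C
n(e⁻) = 532.1 / 96485 = 0.005515 mol
Cu²⁺ + 2e⁻ → Cu, so theoretical m(Cu) = 0.002758 × 63.55 = 0.1753 g
Actual mass = 63.4% × 0.1753 = 0.111 g

0.111 g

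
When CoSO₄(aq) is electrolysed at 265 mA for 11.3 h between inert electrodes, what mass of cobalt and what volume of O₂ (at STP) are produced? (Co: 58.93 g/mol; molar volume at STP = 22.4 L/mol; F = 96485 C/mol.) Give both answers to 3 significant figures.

Q = 0.265 × 40680 = 10780 C; n(e⁻) = 10780 / 96485 = 0.1117 mol
Cathode: Co²⁺ + 2e⁻ → Co → n(Co) = 0.1117/2 = 0.05585 mol → 3.29 g
Anode: 2H₂O → O₂ + 4H⁺ + 4e⁻ → n(O₂) = 0.1117/4 = 0.02793 mol → 0.626 L

3.29 g Co; 0.626 L O₂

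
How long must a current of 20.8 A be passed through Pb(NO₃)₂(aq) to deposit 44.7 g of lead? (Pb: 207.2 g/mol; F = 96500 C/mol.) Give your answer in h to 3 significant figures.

0.556 h

n(Pb) = 44.7 / 207.2 = 0.2157 mol
Pb²⁺ + 2e⁻ → Pb, so n(e⁻) = 2 × 0.2157 = 0.4314 mol
Q = 0.4314 × 96500 = 41630 C
t = Q / I = 41630 / 20.8 = 2001 s = 0.556 h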